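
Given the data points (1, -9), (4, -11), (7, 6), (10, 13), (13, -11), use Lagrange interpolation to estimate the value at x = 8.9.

Lagrange interpolation formula:
P(x) = Σ yᵢ × Lᵢ(x)
where Lᵢ(x) = Π_{j≠i} (x - xⱼ)/(xᵢ - xⱼ)

L_0(8.9) = (8.9 - 4)/(1 - 4) × (8.9 - 7)/(1 - 7) × (8.9 - 10)/(1 - 10) × (8.9 - 13)/(1 - 13) = 0.021599
L_1(8.9) = (8.9 - 1)/(4 - 1) × (8.9 - 7)/(4 - 7) × (8.9 - 10)/(4 - 10) × (8.9 - 13)/(4 - 13) = -0.139290
L_2(8.9) = (8.9 - 1)/(7 - 1) × (8.9 - 4)/(7 - 4) × (8.9 - 10)/(7 - 10) × (8.9 - 13)/(7 - 13) = 0.538834
L_3(8.9) = (8.9 - 1)/(10 - 1) × (8.9 - 4)/(10 - 4) × (8.9 - 7)/(10 - 7) × (8.9 - 13)/(10 - 13) = 0.620475
L_4(8.9) = (8.9 - 1)/(13 - 1) × (8.9 - 4)/(13 - 4) × (8.9 - 7)/(13 - 7) × (8.9 - 10)/(13 - 10) = -0.041617

P(8.9) = (-9)×L_0(8.9) + (-11)×L_1(8.9) + 6×L_2(8.9) + 13×L_3(8.9) + (-11)×L_4(8.9)
P(8.9) = 13.094772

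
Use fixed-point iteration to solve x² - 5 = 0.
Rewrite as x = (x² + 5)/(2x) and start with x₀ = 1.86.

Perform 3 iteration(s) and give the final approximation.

Equation: x² - 5 = 0
Fixed-point form: x = (x² + 5)/(2x)
x₀ = 1.86

x_1 = g(1.860000) = 2.274086
x_2 = g(2.274086) = 2.236386
x_3 = g(2.236386) = 2.236068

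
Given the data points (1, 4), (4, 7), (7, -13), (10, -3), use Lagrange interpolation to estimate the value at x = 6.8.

Lagrange interpolation formula:
P(x) = Σ yᵢ × Lᵢ(x)
where Lᵢ(x) = Π_{j≠i} (x - xⱼ)/(xᵢ - xⱼ)

L_0(6.8) = (6.8 - 4)/(1 - 4) × (6.8 - 7)/(1 - 7) × (6.8 - 10)/(1 - 10) = -0.011062
L_1(6.8) = (6.8 - 1)/(4 - 1) × (6.8 - 7)/(4 - 7) × (6.8 - 10)/(4 - 10) = 0.068741
L_2(6.8) = (6.8 - 1)/(7 - 1) × (6.8 - 4)/(7 - 4) × (6.8 - 10)/(7 - 10) = 0.962370
L_3(6.8) = (6.8 - 1)/(10 - 1) × (6.8 - 4)/(10 - 4) × (6.8 - 7)/(10 - 7) = -0.020049

P(6.8) = 4×L_0(6.8) + 7×L_1(6.8) + (-13)×L_2(6.8) + (-3)×L_3(6.8)
P(6.8) = -12.013728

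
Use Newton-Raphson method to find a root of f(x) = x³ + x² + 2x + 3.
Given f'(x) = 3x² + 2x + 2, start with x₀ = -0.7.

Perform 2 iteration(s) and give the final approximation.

f(x) = x³ + x² + 2x + 3
f'(x) = 3x² + 2x + 2
x₀ = -0.7

Newton-Raphson formula: x_{n+1} = x_n - f(x_n)/f'(x_n)

Iteration 1:
  f(-0.700000) = 1.747000
  f'(-0.700000) = 2.070000
  x_1 = -0.700000 - 1.747000/2.070000 = -1.543961
Iteration 2:
  f(-1.543961) = -1.384627
  f'(-1.543961) = 6.063527
  x_2 = -1.543961 - (-1.384627)/6.063527 = -1.315608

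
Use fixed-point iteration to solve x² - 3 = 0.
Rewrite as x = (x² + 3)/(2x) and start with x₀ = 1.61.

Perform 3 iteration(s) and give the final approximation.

Equation: x² - 3 = 0
Fixed-point form: x = (x² + 3)/(2x)
x₀ = 1.61

x_1 = g(1.610000) = 1.736677
x_2 = g(1.736677) = 1.732057
x_3 = g(1.732057) = 1.732051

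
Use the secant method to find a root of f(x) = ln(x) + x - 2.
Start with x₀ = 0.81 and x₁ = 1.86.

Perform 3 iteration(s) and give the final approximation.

f(x) = ln(x) + x - 2
x₀ = 0.81, x₁ = 1.86

Secant formula: x_{n+1} = x_n - f(x_n)(x_n - x_{n-1})/(f(x_n) - f(x_{n-1}))

Iteration 1:
  f(0.810000) = -1.400721
  f(1.860000) = 0.480576
  x_2 = 1.860000 - 0.480576×(1.860000 - 0.810000)/(0.480576 - (-1.400721))
       = 1.591778
Iteration 2:
  f(1.860000) = 0.480576
  f(1.591778) = 0.056630
  x_3 = 1.591778 - 0.056630×(1.591778 - 1.860000)/(0.056630 - 0.480576)
       = 1.555950
Iteration 3:
  f(1.591778) = 0.056630
  f(1.555950) = -0.001964
  x_4 = 1.555950 - (-0.001964)×(1.555950 - 1.591778)/(-0.001964 - 0.056630)
       = 1.557151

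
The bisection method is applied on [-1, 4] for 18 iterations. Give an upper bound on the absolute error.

Bisection error bound: |error| ≤ (b-a)/2^n
|error| ≤ (4 - (-1))/2^18 = 5/2^18
|error| ≤ 0.0000190735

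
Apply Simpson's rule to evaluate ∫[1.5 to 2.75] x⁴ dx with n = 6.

f(x) = x⁴
a = 1.5, b = 2.75, n = 6
h = (b - a)/n = 0.208333

Simpson's rule: (h/3)[f(x₀) + 4f(x₁) + 2f(x₂) + ... + f(xₙ)]

x_0 = 1.5000, f(x_0) = 5.062500, coefficient = 1
x_1 = 1.7083, f(x_1) = 8.517075, coefficient = 4
x_2 = 1.9167, f(x_2) = 13.495419, coefficient = 2
x_3 = 2.1250, f(x_3) = 20.390869, coefficient = 4
x_4 = 2.3333, f(x_4) = 29.641975, coefficient = 2
x_5 = 2.5417, f(x_5) = 41.732497, coefficient = 4
x_6 = 2.7500, f(x_6) = 57.191406, coefficient = 1

I ≈ (0.208333/3) × 431.090459 = 29.936837
Exact value: 29.936523
Error: 0.000314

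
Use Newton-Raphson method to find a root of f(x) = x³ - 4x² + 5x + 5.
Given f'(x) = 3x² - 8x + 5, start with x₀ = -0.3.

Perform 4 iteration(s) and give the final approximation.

f(x) = x³ - 4x² + 5x + 5
f'(x) = 3x² - 8x + 5
x₀ = -0.3

Newton-Raphson formula: x_{n+1} = x_n - f(x_n)/f'(x_n)

Iteration 1:
  f(-0.300000) = 3.113000
  f'(-0.300000) = 7.670000
  x_1 = -0.300000 - 3.113000/7.670000 = -0.705867
Iteration 2:
  f(-0.705867) = -0.874025
  f'(-0.705867) = 12.141681
  x_2 = -0.705867 - (-0.874025)/12.141681 = -0.633882
Iteration 3:
  f(-0.633882) = -0.031328
  f'(-0.633882) = 11.276469
  x_3 = -0.633882 - (-0.031328)/11.276469 = -0.631103
Iteration 4:
  f(-0.631103) = -0.000046
  f'(-0.631103) = 11.243701
  x_4 = -0.631103 - (-0.000046)/11.243701 = -0.631099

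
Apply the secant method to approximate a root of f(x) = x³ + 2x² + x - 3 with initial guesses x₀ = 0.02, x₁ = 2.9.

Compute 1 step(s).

f(x) = x³ + 2x² + x - 3
x₀ = 0.02, x₁ = 2.9

Secant formula: x_{n+1} = x_n - f(x_n)(x_n - x_{n-1})/(f(x_n) - f(x_{n-1}))

Iteration 1:
  f(0.020000) = -2.979192
  f(2.900000) = 41.109000
  x_2 = 2.900000 - 41.109000×(2.900000 - 0.020000)/(41.109000 - (-2.979192))
       = 0.214612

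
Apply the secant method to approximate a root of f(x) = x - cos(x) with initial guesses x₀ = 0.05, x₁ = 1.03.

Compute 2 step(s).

f(x) = x - cos(x)
x₀ = 0.05, x₁ = 1.03

Secant formula: x_{n+1} = x_n - f(x_n)(x_n - x_{n-1})/(f(x_n) - f(x_{n-1}))

Iteration 1:
  f(0.050000) = -0.948750
  f(1.030000) = 0.515181
  x_2 = 1.030000 - 0.515181×(1.030000 - 0.050000)/(0.515181 - (-0.948750))
       = 0.685122
Iteration 2:
  f(1.030000) = 0.515181
  f(0.685122) = -0.089220
  x_3 = 0.685122 - (-0.089220)×(0.685122 - 1.030000)/(-0.089220 - 0.515181)
       = 0.736032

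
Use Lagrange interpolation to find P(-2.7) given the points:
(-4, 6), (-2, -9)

Lagrange interpolation formula:
P(x) = Σ yᵢ × Lᵢ(x)
where Lᵢ(x) = Π_{j≠i} (x - xⱼ)/(xᵢ - xⱼ)

L_0(-2.7) = (-2.7 - (-2))/(-4 - (-2)) = 0.350000
L_1(-2.7) = (-2.7 - (-4))/(-2 - (-4)) = 0.650000

P(-2.7) = 6×L_0(-2.7) + (-9)×L_1(-2.7)
P(-2.7) = -3.750000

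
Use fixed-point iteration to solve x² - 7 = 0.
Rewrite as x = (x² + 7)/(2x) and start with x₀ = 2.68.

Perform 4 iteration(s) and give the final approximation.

Equation: x² - 7 = 0
Fixed-point form: x = (x² + 7)/(2x)
x₀ = 2.68

x_1 = g(2.680000) = 2.645970
x_2 = g(2.645970) = 2.645751
x_3 = g(2.645751) = 2.645751
x_4 = g(2.645751) = 2.645751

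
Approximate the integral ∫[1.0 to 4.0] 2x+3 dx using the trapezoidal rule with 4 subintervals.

f(x) = 2x+3
a = 1.0, b = 4.0, n = 4
h = (b - a)/n = 0.750000

Trapezoidal rule: (h/2)[f(x₀) + 2f(x₁) + 2f(x₂) + ... + f(xₙ)]

x_0 = 1.0000, f(x_0) = 5.000000, coefficient = 1
x_1 = 1.7500, f(x_1) = 6.500000, coefficient = 2
x_2 = 2.5000, f(x_2) = 8.000000, coefficient = 2
x_3 = 3.2500, f(x_3) = 9.500000, coefficient = 2
x_4 = 4.0000, f(x_4) = 11.000000, coefficient = 1

I ≈ (0.750000/2) × 64.000000 = 24.000000
Exact value: 24.000000
Error: 0.000000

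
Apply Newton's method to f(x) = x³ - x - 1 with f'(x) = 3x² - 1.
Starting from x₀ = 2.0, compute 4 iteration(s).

f(x) = x³ - x - 1
f'(x) = 3x² - 1
x₀ = 2.0

Newton-Raphson formula: x_{n+1} = x_n - f(x_n)/f'(x_n)

Iteration 1:
  f(2.000000) = 5.000000
  f'(2.000000) = 11.000000
  x_1 = 2.000000 - 5.000000/11.000000 = 1.545455
Iteration 2:
  f(1.545455) = 1.145755
  f'(1.545455) = 6.165289
  x_2 = 1.545455 - 1.145755/6.165289 = 1.359615
Iteration 3:
  f(1.359615) = 0.153705
  f'(1.359615) = 4.545658
  x_3 = 1.359615 - 0.153705/4.545658 = 1.325801
Iteration 4:
  f(1.325801) = 0.004625
  f'(1.325801) = 4.273248
  x_4 = 1.325801 - 0.004625/4.273248 = 1.324719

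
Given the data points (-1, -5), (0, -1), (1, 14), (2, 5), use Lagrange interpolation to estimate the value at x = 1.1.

Lagrange interpolation formula:
P(x) = Σ yᵢ × Lᵢ(x)
where Lᵢ(x) = Π_{j≠i} (x - xⱼ)/(xᵢ - xⱼ)

L_0(1.1) = (1.1 - 0)/(-1 - 0) × (1.1 - 1)/(-1 - 1) × (1.1 - 2)/(-1 - 2) = 0.016500
L_1(1.1) = (1.1 - (-1))/(0 - (-1)) × (1.1 - 1)/(0 - 1) × (1.1 - 2)/(0 - 2) = -0.094500
L_2(1.1) = (1.1 - (-1))/(1 - (-1)) × (1.1 - 0)/(1 - 0) × (1.1 - 2)/(1 - 2) = 1.039500
L_3(1.1) = (1.1 - (-1))/(2 - (-1)) × (1.1 - 0)/(2 - 0) × (1.1 - 1)/(2 - 1) = 0.038500

P(1.1) = (-5)×L_0(1.1) + (-1)×L_1(1.1) + 14×L_2(1.1) + 5×L_3(1.1)
P(1.1) = 14.757500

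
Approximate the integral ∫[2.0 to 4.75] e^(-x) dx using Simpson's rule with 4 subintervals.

f(x) = e^(-x)
a = 2.0, b = 4.75, n = 4
h = (b - a)/n = 0.687500

Simpson's rule: (h/3)[f(x₀) + 4f(x₁) + 2f(x₂) + ... + f(xₙ)]

x_0 = 2.0000, f(x_0) = 0.135335, coefficient = 1
x_1 = 2.6875, f(x_1) = 0.068051, coefficient = 4
x_2 = 3.3750, f(x_2) = 0.034218, coefficient = 2
x_3 = 4.0625, f(x_3) = 0.017206, coefficient = 4
x_4 = 4.7500, f(x_4) = 0.008652, coefficient = 1

I ≈ (0.687500/3) × 0.553450 = 0.126832
Exact value: 0.126684
Error: 0.000149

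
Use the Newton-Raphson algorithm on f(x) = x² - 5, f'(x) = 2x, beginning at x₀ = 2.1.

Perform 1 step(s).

f(x) = x² - 5
f'(x) = 2x
x₀ = 2.1

Newton-Raphson formula: x_{n+1} = x_n - f(x_n)/f'(x_n)

Iteration 1:
  f(2.100000) = -0.590000
  f'(2.100000) = 4.200000
  x_1 = 2.100000 - (-0.590000)/4.200000 = 2.240476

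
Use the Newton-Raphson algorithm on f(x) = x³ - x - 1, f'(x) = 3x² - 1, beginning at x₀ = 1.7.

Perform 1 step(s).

f(x) = x³ - x - 1
f'(x) = 3x² - 1
x₀ = 1.7

Newton-Raphson formula: x_{n+1} = x_n - f(x_n)/f'(x_n)

Iteration 1:
  f(1.700000) = 2.213000
  f'(1.700000) = 7.670000
  x_1 = 1.700000 - 2.213000/7.670000 = 1.411473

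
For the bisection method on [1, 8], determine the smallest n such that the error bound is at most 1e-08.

We need (b-a)/2^n ≤ 1e-08
(8 - 1)/2^n ≤ 1e-08
7/2^n ≤ 1e-08
2^n ≥ 700000000
n ≥ log₂(700000000) = 29.38
n ≥ 30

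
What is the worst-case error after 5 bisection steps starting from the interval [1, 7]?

Bisection error bound: |error| ≤ (b-a)/2^n
|error| ≤ (7 - 1)/2^5 = 6/2^5
|error| ≤ 0.1875000000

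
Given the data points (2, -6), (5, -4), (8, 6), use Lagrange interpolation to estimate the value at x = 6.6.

Lagrange interpolation formula:
P(x) = Σ yᵢ × Lᵢ(x)
where Lᵢ(x) = Π_{j≠i} (x - xⱼ)/(xᵢ - xⱼ)

L_0(6.6) = (6.6 - 5)/(2 - 5) × (6.6 - 8)/(2 - 8) = -0.124444
L_1(6.6) = (6.6 - 2)/(5 - 2) × (6.6 - 8)/(5 - 8) = 0.715556
L_2(6.6) = (6.6 - 2)/(8 - 2) × (6.6 - 5)/(8 - 5) = 0.408889

P(6.6) = (-6)×L_0(6.6) + (-4)×L_1(6.6) + 6×L_2(6.6)
P(6.6) = 0.337778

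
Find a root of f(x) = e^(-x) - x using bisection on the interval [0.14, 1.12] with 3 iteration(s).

f(x) = e^(-x) - x
Initial interval: [0.14, 1.12]

Iteration 1:
  c_1 = (0.140000 + 1.120000)/2 = 0.630000
  f(c_1) = f(0.630000) = -0.097408
  f(a) × f(c) < 0, new interval: [0.140000, 0.630000]
Iteration 2:
  c_2 = (0.140000 + 0.630000)/2 = 0.385000
  f(c_2) = f(0.385000) = 0.295451
  f(a) × f(c) ≥ 0, new interval: [0.385000, 0.630000]
Iteration 3:
  c_3 = (0.385000 + 0.630000)/2 = 0.507500
  f(c_3) = f(0.507500) = 0.094499
  f(a) × f(c) ≥ 0, new interval: [0.507500, 0.630000]

After 3 iteration(s), the approximation is c_3 = 0.507500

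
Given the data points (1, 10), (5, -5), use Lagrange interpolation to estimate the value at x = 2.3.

Lagrange interpolation formula:
P(x) = Σ yᵢ × Lᵢ(x)
where Lᵢ(x) = Π_{j≠i} (x - xⱼ)/(xᵢ - xⱼ)

L_0(2.3) = (2.3 - 5)/(1 - 5) = 0.675000
L_1(2.3) = (2.3 - 1)/(5 - 1) = 0.325000

P(2.3) = 10×L_0(2.3) + (-5)×L_1(2.3)
P(2.3) = 5.125000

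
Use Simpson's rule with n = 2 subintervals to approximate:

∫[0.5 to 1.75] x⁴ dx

f(x) = x⁴
a = 0.5, b = 1.75, n = 2
h = (b - a)/n = 0.625000

Simpson's rule: (h/3)[f(x₀) + 4f(x₁) + 2f(x₂) + ... + f(xₙ)]

x_0 = 0.5000, f(x_0) = 0.062500, coefficient = 1
x_1 = 1.1250, f(x_1) = 1.601807, coefficient = 4
x_2 = 1.7500, f(x_2) = 9.378906, coefficient = 1

I ≈ (0.625000/3) × 15.848633 = 3.301799
Exact value: 3.276367
Error: 0.025431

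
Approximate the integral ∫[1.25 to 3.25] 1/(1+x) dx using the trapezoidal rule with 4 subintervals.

f(x) = 1/(1+x)
a = 1.25, b = 3.25, n = 4
h = (b - a)/n = 0.500000

Trapezoidal rule: (h/2)[f(x₀) + 2f(x₁) + 2f(x₂) + ... + f(xₙ)]

x_0 = 1.2500, f(x_0) = 0.444444, coefficient = 1
x_1 = 1.7500, f(x_1) = 0.363636, coefficient = 2
x_2 = 2.2500, f(x_2) = 0.307692, coefficient = 2
x_3 = 2.7500, f(x_3) = 0.266667, coefficient = 2
x_4 = 3.2500, f(x_4) = 0.235294, coefficient = 1

I ≈ (0.500000/2) × 2.555729 = 0.638932
Exact value: 0.635989
Error: 0.002944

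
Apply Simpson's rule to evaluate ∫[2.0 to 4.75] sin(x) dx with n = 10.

f(x) = sin(x)
a = 2.0, b = 4.75, n = 10
h = (b - a)/n = 0.275000

Simpson's rule: (h/3)[f(x₀) + 4f(x₁) + 2f(x₂) + ... + f(xₙ)]

x_0 = 2.0000, f(x_0) = 0.909297, coefficient = 1
x_1 = 2.2750, f(x_1) = 0.762127, coefficient = 4
x_2 = 2.5500, f(x_2) = 0.557684, coefficient = 2
x_3 = 2.8250, f(x_3) = 0.311330, coefficient = 4
x_4 = 3.1000, f(x_4) = 0.041581, coefficient = 2
x_5 = 3.3750, f(x_5) = -0.231294, coefficient = 4
x_6 = 3.6500, f(x_6) = -0.486787, coefficient = 2
x_7 = 3.9250, f(x_7) = -0.705698, coefficient = 4
x_8 = 4.2000, f(x_8) = -0.871576, coefficient = 2
x_9 = 4.4750, f(x_9) = -0.971955, coefficient = 4
x_10 = 4.7500, f(x_10) = -0.999293, coefficient = 1

I ≈ (0.275000/3) × -4.950148 = -0.453764
Exact value: -0.453749
Error: 0.000015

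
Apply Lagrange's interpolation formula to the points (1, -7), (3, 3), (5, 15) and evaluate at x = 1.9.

Lagrange interpolation formula:
P(x) = Σ yᵢ × Lᵢ(x)
where Lᵢ(x) = Π_{j≠i} (x - xⱼ)/(xᵢ - xⱼ)

L_0(1.9) = (1.9 - 3)/(1 - 3) × (1.9 - 5)/(1 - 5) = 0.426250
L_1(1.9) = (1.9 - 1)/(3 - 1) × (1.9 - 5)/(3 - 5) = 0.697500
L_2(1.9) = (1.9 - 1)/(5 - 1) × (1.9 - 3)/(5 - 3) = -0.123750

P(1.9) = (-7)×L_0(1.9) + 3×L_1(1.9) + 15×L_2(1.9)
P(1.9) = -2.747500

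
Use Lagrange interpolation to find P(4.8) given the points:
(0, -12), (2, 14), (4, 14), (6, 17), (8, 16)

Lagrange interpolation formula:
P(x) = Σ yᵢ × Lᵢ(x)
where Lᵢ(x) = Π_{j≠i} (x - xⱼ)/(xᵢ - xⱼ)

L_0(4.8) = (4.8 - 2)/(0 - 2) × (4.8 - 4)/(0 - 4) × (4.8 - 6)/(0 - 6) × (4.8 - 8)/(0 - 8) = 0.022400
L_1(4.8) = (4.8 - 0)/(2 - 0) × (4.8 - 4)/(2 - 4) × (4.8 - 6)/(2 - 6) × (4.8 - 8)/(2 - 8) = -0.153600
L_2(4.8) = (4.8 - 0)/(4 - 0) × (4.8 - 2)/(4 - 2) × (4.8 - 6)/(4 - 6) × (4.8 - 8)/(4 - 8) = 0.806400
L_3(4.8) = (4.8 - 0)/(6 - 0) × (4.8 - 2)/(6 - 2) × (4.8 - 4)/(6 - 4) × (4.8 - 8)/(6 - 8) = 0.358400
L_4(4.8) = (4.8 - 0)/(8 - 0) × (4.8 - 2)/(8 - 2) × (4.8 - 4)/(8 - 4) × (4.8 - 6)/(8 - 6) = -0.033600

P(4.8) = (-12)×L_0(4.8) + 14×L_1(4.8) + 14×L_2(4.8) + 17×L_3(4.8) + 16×L_4(4.8)
P(4.8) = 14.425600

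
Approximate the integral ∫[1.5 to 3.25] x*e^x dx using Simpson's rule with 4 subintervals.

f(x) = x*e^x
a = 1.5, b = 3.25, n = 4
h = (b - a)/n = 0.437500

Simpson's rule: (h/3)[f(x₀) + 4f(x₁) + 2f(x₂) + ... + f(xₙ)]

x_0 = 1.5000, f(x_0) = 6.722534, coefficient = 1
x_1 = 1.9375, f(x_1) = 13.448916, coefficient = 4
x_2 = 2.3750, f(x_2) = 25.533656, coefficient = 2
x_3 = 2.8125, f(x_3) = 46.832330, coefficient = 4
x_4 = 3.2500, f(x_4) = 83.818605, coefficient = 1

I ≈ (0.437500/3) × 382.733432 = 55.815292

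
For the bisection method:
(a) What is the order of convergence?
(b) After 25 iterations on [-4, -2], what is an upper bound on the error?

(a) Bisection has linear (order 1) convergence; the error is halved each step.

(b) Error bound = (b-a)/2^n = (-2 - (-4))/2^{25}
    = 2/2^{25}

(a) 1 (linear); (b) error ≤ 5.96e-08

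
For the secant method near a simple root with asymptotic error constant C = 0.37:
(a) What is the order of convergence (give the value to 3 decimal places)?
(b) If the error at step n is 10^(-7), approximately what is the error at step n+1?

(a) Secant method has superlinear convergence with order φ = (1+√5)/2 ≈ 1.618.
    This means |e_{n+1}| ≈ C|e_n|^1.618.

(b) With |e_n| = 10^(-7) and C = 0.37:
    |e_{n+1}| ≈ 0.37 × (10^(-7))^1.618 = 0.37 × 10^(-11.33)

(a) ≈ 1.618 (golden ratio); (b) |e_{n+1}| ≈ 1.746e-12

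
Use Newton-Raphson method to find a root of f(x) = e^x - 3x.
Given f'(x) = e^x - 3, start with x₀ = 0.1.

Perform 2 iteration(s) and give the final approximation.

f(x) = e^x - 3x
f'(x) = e^x - 3
x₀ = 0.1

Newton-Raphson formula: x_{n+1} = x_n - f(x_n)/f'(x_n)

Iteration 1:
  f(0.100000) = 0.805171
  f'(0.100000) = -1.894829
  x_1 = 0.100000 - 0.805171/(-1.894829) = 0.524931
Iteration 2:
  f(0.524931) = 0.115550
  f'(0.524931) = -1.309658
  x_2 = 0.524931 - 0.115550/(-1.309658) = 0.613160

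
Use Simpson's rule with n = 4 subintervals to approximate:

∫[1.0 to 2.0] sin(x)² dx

f(x) = sin(x)²
a = 1.0, b = 2.0, n = 4
h = (b - a)/n = 0.250000

Simpson's rule: (h/3)[f(x₀) + 4f(x₁) + 2f(x₂) + ... + f(xₙ)]

x_0 = 1.0000, f(x_0) = 0.708073, coefficient = 1
x_1 = 1.2500, f(x_1) = 0.900572, coefficient = 4
x_2 = 1.5000, f(x_2) = 0.994996, coefficient = 2
x_3 = 1.7500, f(x_3) = 0.968228, coefficient = 4
x_4 = 2.0000, f(x_4) = 0.826822, coefficient = 1

I ≈ (0.250000/3) × 11.000088 = 0.916674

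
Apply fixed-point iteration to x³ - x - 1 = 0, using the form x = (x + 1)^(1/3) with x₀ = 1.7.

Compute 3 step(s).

Equation: x³ - x - 1 = 0
Fixed-point form: x = (x + 1)^(1/3)
x₀ = 1.7

x_1 = g(1.700000) = 1.392477
x_2 = g(1.392477) = 1.337465
x_3 = g(1.337465) = 1.327135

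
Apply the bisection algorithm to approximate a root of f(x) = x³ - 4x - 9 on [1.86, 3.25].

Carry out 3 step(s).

f(x) = x³ - 4x - 9
Initial interval: [1.86, 3.25]

Iteration 1:
  c_1 = (1.860000 + 3.250000)/2 = 2.555000
  f(c_1) = f(2.555000) = -2.540896
  f(a) × f(c) ≥ 0, new interval: [2.555000, 3.250000]
Iteration 2:
  c_2 = (2.555000 + 3.250000)/2 = 2.902500
  f(c_2) = f(2.902500) = 3.842129
  f(a) × f(c) < 0, new interval: [2.555000, 2.902500]
Iteration 3:
  c_3 = (2.555000 + 2.902500)/2 = 2.728750
  f(c_3) = f(2.728750) = 0.403481
  f(a) × f(c) < 0, new interval: [2.555000, 2.728750]

After 3 iteration(s), the approximation is c_3 = 2.728750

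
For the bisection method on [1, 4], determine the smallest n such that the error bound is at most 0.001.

We need (b-a)/2^n ≤ 0.001
(4 - 1)/2^n ≤ 0.001
3/2^n ≤ 0.001
2^n ≥ 3000
n ≥ log₂(3000) = 11.55
n ≥ 12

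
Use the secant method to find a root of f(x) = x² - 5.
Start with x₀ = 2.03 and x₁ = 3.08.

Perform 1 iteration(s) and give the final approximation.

f(x) = x² - 5
x₀ = 2.03, x₁ = 3.08

Secant formula: x_{n+1} = x_n - f(x_n)(x_n - x_{n-1})/(f(x_n) - f(x_{n-1}))

Iteration 1:
  f(2.030000) = -0.879100
  f(3.080000) = 4.486400
  x_2 = 3.080000 - 4.486400×(3.080000 - 2.030000)/(4.486400 - (-0.879100))
       = 2.202035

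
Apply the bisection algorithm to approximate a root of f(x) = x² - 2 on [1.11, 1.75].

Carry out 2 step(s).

f(x) = x² - 2
Initial interval: [1.11, 1.75]

Iteration 1:
  c_1 = (1.110000 + 1.750000)/2 = 1.430000
  f(c_1) = f(1.430000) = 0.044900
  f(a) × f(c) < 0, new interval: [1.110000, 1.430000]
Iteration 2:
  c_2 = (1.110000 + 1.430000)/2 = 1.270000
  f(c_2) = f(1.270000) = -0.387100
  f(a) × f(c) ≥ 0, new interval: [1.270000, 1.430000]

After 2 iteration(s), the approximation is c_2 = 1.270000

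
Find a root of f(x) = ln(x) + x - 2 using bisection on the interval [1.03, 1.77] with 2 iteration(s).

f(x) = ln(x) + x - 2
Initial interval: [1.03, 1.77]

Iteration 1:
  c_1 = (1.030000 + 1.770000)/2 = 1.400000
  f(c_1) = f(1.400000) = -0.263528
  f(a) × f(c) ≥ 0, new interval: [1.400000, 1.770000]
Iteration 2:
  c_2 = (1.400000 + 1.770000)/2 = 1.585000
  f(c_2) = f(1.585000) = 0.045584
  f(a) × f(c) < 0, new interval: [1.400000, 1.585000]

After 2 iteration(s), the approximation is c_2 = 1.585000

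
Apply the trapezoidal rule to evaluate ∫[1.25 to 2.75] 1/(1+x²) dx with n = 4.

f(x) = 1/(1+x²)
a = 1.25, b = 2.75, n = 4
h = (b - a)/n = 0.375000

Trapezoidal rule: (h/2)[f(x₀) + 2f(x₁) + 2f(x₂) + ... + f(xₙ)]

x_0 = 1.2500, f(x_0) = 0.390244, coefficient = 1
x_1 = 1.6250, f(x_1) = 0.274678, coefficient = 2
x_2 = 2.0000, f(x_2) = 0.200000, coefficient = 2
x_3 = 2.3750, f(x_3) = 0.150588, coefficient = 2
x_4 = 2.7500, f(x_4) = 0.116788, coefficient = 1

I ≈ (0.375000/2) × 1.757565 = 0.329543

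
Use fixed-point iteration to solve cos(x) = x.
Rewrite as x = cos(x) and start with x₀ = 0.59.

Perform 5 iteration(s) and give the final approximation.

Equation: cos(x) = x
Fixed-point form: x = cos(x)
x₀ = 0.59

x_1 = g(0.590000) = 0.830941
x_2 = g(0.830941) = 0.674181
x_3 = g(0.674181) = 0.781218
x_4 = g(0.781218) = 0.710056
x_5 = g(0.710056) = 0.758325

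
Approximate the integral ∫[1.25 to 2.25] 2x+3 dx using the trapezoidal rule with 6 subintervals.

f(x) = 2x+3
a = 1.25, b = 2.25, n = 6
h = (b - a)/n = 0.166667

Trapezoidal rule: (h/2)[f(x₀) + 2f(x₁) + 2f(x₂) + ... + f(xₙ)]

x_0 = 1.2500, f(x_0) = 5.500000, coefficient = 1
x_1 = 1.4167, f(x_1) = 5.833333, coefficient = 2
x_2 = 1.5833, f(x_2) = 6.166667, coefficient = 2
x_3 = 1.7500, f(x_3) = 6.500000, coefficient = 2
x_4 = 1.9167, f(x_4) = 6.833333, coefficient = 2
x_5 = 2.0833, f(x_5) = 7.166667, coefficient = 2
x_6 = 2.2500, f(x_6) = 7.500000, coefficient = 1

I ≈ (0.166667/2) × 78.000000 = 6.500000
Exact value: 6.500000
Error: 0.000000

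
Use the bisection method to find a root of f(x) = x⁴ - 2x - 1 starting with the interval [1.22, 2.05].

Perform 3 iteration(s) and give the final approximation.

f(x) = x⁴ - 2x - 1
Initial interval: [1.22, 2.05]

Iteration 1:
  c_1 = (1.220000 + 2.050000)/2 = 1.635000
  f(c_1) = f(1.635000) = 2.876132
  f(a) × f(c) < 0, new interval: [1.220000, 1.635000]
Iteration 2:
  c_2 = (1.220000 + 1.635000)/2 = 1.427500
  f(c_2) = f(1.427500) = 0.297451
  f(a) × f(c) < 0, new interval: [1.220000, 1.427500]
Iteration 3:
  c_3 = (1.220000 + 1.427500)/2 = 1.323750
  f(c_3) = f(1.323750) = -0.576895
  f(a) × f(c) ≥ 0, new interval: [1.323750, 1.427500]

After 3 iteration(s), the approximation is c_3 = 1.323750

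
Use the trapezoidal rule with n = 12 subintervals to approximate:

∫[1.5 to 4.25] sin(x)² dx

f(x) = sin(x)²
a = 1.5, b = 4.25, n = 12
h = (b - a)/n = 0.229167

Trapezoidal rule: (h/2)[f(x₀) + 2f(x₁) + 2f(x₂) + ... + f(xₙ)]

x_0 = 1.5000, f(x_0) = 0.994996, coefficient = 1
x_1 = 1.7292, f(x_1) = 0.975128, coefficient = 2
x_2 = 1.9583, f(x_2) = 0.857185, coefficient = 2
x_3 = 2.1875, f(x_3) = 0.665512, coefficient = 2
x_4 = 2.4167, f(x_4) = 0.439675, coefficient = 2
x_5 = 2.6458, f(x_5) = 0.226290, coefficient = 2
x_6 = 2.8750, f(x_6) = 0.069404, coefficient = 2
x_7 = 3.1042, f(x_7) = 0.001400, coefficient = 2
x_8 = 3.3333, f(x_8) = 0.036316, coefficient = 2
x_9 = 3.5625, f(x_9) = 0.166945, coefficient = 2
x_10 = 3.7917, f(x_10) = 0.366322, coefficient = 2
x_11 = 4.0208, f(x_11) = 0.593293, coefficient = 2
x_12 = 4.2500, f(x_12) = 0.801006, coefficient = 1

I ≈ (0.229167/2) × 10.590941 = 1.213545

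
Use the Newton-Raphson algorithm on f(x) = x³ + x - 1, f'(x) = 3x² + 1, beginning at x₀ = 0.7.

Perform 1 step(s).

f(x) = x³ + x - 1
f'(x) = 3x² + 1
x₀ = 0.7

Newton-Raphson formula: x_{n+1} = x_n - f(x_n)/f'(x_n)

Iteration 1:
  f(0.700000) = 0.043000
  f'(0.700000) = 2.470000
  x_1 = 0.700000 - 0.043000/2.470000 = 0.682591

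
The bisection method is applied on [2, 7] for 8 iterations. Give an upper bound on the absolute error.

Bisection error bound: |error| ≤ (b-a)/2^n
|error| ≤ (7 - 2)/2^8 = 5/2^8
|error| ≤ 0.0195312500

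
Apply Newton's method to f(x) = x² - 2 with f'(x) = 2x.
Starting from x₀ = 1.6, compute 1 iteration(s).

f(x) = x² - 2
f'(x) = 2x
x₀ = 1.6

Newton-Raphson formula: x_{n+1} = x_n - f(x_n)/f'(x_n)

Iteration 1:
  f(1.600000) = 0.560000
  f'(1.600000) = 3.200000
  x_1 = 1.600000 - 0.560000/3.200000 = 1.425000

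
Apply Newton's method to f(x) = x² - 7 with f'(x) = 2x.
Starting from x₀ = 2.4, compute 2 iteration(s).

f(x) = x² - 7
f'(x) = 2x
x₀ = 2.4

Newton-Raphson formula: x_{n+1} = x_n - f(x_n)/f'(x_n)

Iteration 1:
  f(2.400000) = -1.240000
  f'(2.400000) = 4.800000
  x_1 = 2.400000 - (-1.240000)/4.800000 = 2.658333
Iteration 2:
  f(2.658333) = 0.066736
  f'(2.658333) = 5.316667
  x_2 = 2.658333 - 0.066736/5.316667 = 2.645781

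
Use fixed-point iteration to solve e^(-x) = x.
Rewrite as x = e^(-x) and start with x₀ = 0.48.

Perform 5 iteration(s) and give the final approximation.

Equation: e^(-x) = x
Fixed-point form: x = e^(-x)
x₀ = 0.48

x_1 = g(0.480000) = 0.618783
x_2 = g(0.618783) = 0.538599
x_3 = g(0.538599) = 0.583565
x_4 = g(0.583565) = 0.557906
x_5 = g(0.557906) = 0.572407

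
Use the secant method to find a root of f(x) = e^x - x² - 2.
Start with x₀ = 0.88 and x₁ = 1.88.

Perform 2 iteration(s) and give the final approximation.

f(x) = e^x - x² - 2
x₀ = 0.88, x₁ = 1.88

Secant formula: x_{n+1} = x_n - f(x_n)(x_n - x_{n-1})/(f(x_n) - f(x_{n-1}))

Iteration 1:
  f(0.880000) = -0.363500
  f(1.880000) = 1.019105
  x_2 = 1.880000 - 1.019105×(1.880000 - 0.880000)/(1.019105 - (-0.363500))
       = 1.142910
Iteration 2:
  f(1.880000) = 1.019105
  f(1.142910) = -0.170363
  x_3 = 1.142910 - (-0.170363)×(1.142910 - 1.880000)/(-0.170363 - 1.019105)
       = 1.248480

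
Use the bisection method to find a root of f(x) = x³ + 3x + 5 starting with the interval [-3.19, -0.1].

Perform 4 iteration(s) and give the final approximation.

f(x) = x³ + 3x + 5
Initial interval: [-3.19, -0.1]

Iteration 1:
  c_1 = (-3.190000 + (-0.100000))/2 = -1.645000
  f(c_1) = f(-1.645000) = -4.386411
  f(a) × f(c) ≥ 0, new interval: [-1.645000, -0.100000]
Iteration 2:
  c_2 = (-1.645000 + (-0.100000))/2 = -0.872500
  f(c_2) = f(-0.872500) = 1.718304
  f(a) × f(c) < 0, new interval: [-1.645000, -0.872500]
Iteration 3:
  c_3 = (-1.645000 + (-0.872500))/2 = -1.258750
  f(c_3) = f(-1.258750) = -0.770678
  f(a) × f(c) ≥ 0, new interval: [-1.258750, -0.872500]
Iteration 4:
  c_4 = (-1.258750 + (-0.872500))/2 = -1.065625
  f(c_4) = f(-1.065625) = 0.593047
  f(a) × f(c) < 0, new interval: [-1.258750, -1.065625]

After 4 iteration(s), the approximation is c_4 = -1.065625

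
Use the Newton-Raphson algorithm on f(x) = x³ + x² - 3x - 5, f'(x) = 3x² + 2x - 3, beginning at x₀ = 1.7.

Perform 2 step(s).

f(x) = x³ + x² - 3x - 5
f'(x) = 3x² + 2x - 3
x₀ = 1.7

Newton-Raphson formula: x_{n+1} = x_n - f(x_n)/f'(x_n)

Iteration 1:
  f(1.700000) = -2.297000
  f'(1.700000) = 9.070000
  x_1 = 1.700000 - (-2.297000)/9.070000 = 1.953252
Iteration 2:
  f(1.953252) = 0.407477
  f'(1.953252) = 12.352091
  x_2 = 1.953252 - 0.407477/12.352091 = 1.920264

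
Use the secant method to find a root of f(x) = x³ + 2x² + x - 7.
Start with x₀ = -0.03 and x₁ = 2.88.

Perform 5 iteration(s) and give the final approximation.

f(x) = x³ + 2x² + x - 7
x₀ = -0.03, x₁ = 2.88

Secant formula: x_{n+1} = x_n - f(x_n)(x_n - x_{n-1})/(f(x_n) - f(x_{n-1}))

Iteration 1:
  f(-0.030000) = -7.028227
  f(2.880000) = 36.356672
  x_2 = 2.880000 - 36.356672×(2.880000 - (-0.030000))/(36.356672 - (-7.028227))
       = 0.441412
Iteration 2:
  f(2.880000) = 36.356672
  f(0.441412) = -6.082894
  x_3 = 0.441412 - (-6.082894)×(0.441412 - 2.880000)/(-6.082894 - 36.356672)
       = 0.790936
Iteration 3:
  f(0.441412) = -6.082894
  f(0.790936) = -4.463110
  x_4 = 0.790936 - (-4.463110)×(0.790936 - 0.441412)/(-4.463110 - (-6.082894))
       = 1.754007
Iteration 4:
  f(0.790936) = -4.463110
  f(1.754007) = 6.303366
  x_5 = 1.754007 - 6.303366×(1.754007 - 0.790936)/(6.303366 - (-4.463110))
       = 1.190165
Iteration 5:
  f(1.754007) = 6.303366
  f(1.190165) = -1.290985
  x_6 = 1.190165 - (-1.290985)×(1.190165 - 1.754007)/(-1.290985 - 6.303366)
       = 1.286014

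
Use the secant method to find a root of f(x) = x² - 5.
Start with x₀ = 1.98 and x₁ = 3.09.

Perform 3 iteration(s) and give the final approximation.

f(x) = x² - 5
x₀ = 1.98, x₁ = 3.09

Secant formula: x_{n+1} = x_n - f(x_n)(x_n - x_{n-1})/(f(x_n) - f(x_{n-1}))

Iteration 1:
  f(1.980000) = -1.079600
  f(3.090000) = 4.548100
  x_2 = 3.090000 - 4.548100×(3.090000 - 1.980000)/(4.548100 - (-1.079600))
       = 2.192939
Iteration 2:
  f(3.090000) = 4.548100
  f(2.192939) = -0.191019
  x_3 = 2.192939 - (-0.191019)×(2.192939 - 3.090000)/(-0.191019 - 4.548100)
       = 2.229097
Iteration 3:
  f(2.192939) = -0.191019
  f(2.229097) = -0.031128
  x_4 = 2.229097 - (-0.031128)×(2.229097 - 2.192939)/(-0.031128 - (-0.191019))
       = 2.236136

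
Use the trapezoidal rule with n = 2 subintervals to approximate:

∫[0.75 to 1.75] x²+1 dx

f(x) = x²+1
a = 0.75, b = 1.75, n = 2
h = (b - a)/n = 0.500000

Trapezoidal rule: (h/2)[f(x₀) + 2f(x₁) + 2f(x₂) + ... + f(xₙ)]

x_0 = 0.7500, f(x_0) = 1.562500, coefficient = 1
x_1 = 1.2500, f(x_1) = 2.562500, coefficient = 2
x_2 = 1.7500, f(x_2) = 4.062500, coefficient = 1

I ≈ (0.500000/2) × 10.750000 = 2.687500
Exact value: 2.645833
Error: 0.041667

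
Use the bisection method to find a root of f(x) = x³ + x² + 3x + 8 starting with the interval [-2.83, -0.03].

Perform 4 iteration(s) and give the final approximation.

f(x) = x³ + x² + 3x + 8
Initial interval: [-2.83, -0.03]

Iteration 1:
  c_1 = (-2.830000 + (-0.030000))/2 = -1.430000
  f(c_1) = f(-1.430000) = 2.830693
  f(a) × f(c) < 0, new interval: [-2.830000, -1.430000]
Iteration 2:
  c_2 = (-2.830000 + (-1.430000))/2 = -2.130000
  f(c_2) = f(-2.130000) = -3.516697
  f(a) × f(c) ≥ 0, new interval: [-2.130000, -1.430000]
Iteration 3:
  c_3 = (-2.130000 + (-1.430000))/2 = -1.780000
  f(c_3) = f(-1.780000) = 0.188648
  f(a) × f(c) < 0, new interval: [-2.130000, -1.780000]
Iteration 4:
  c_4 = (-2.130000 + (-1.780000))/2 = -1.955000
  f(c_4) = f(-1.955000) = -1.515034
  f(a) × f(c) ≥ 0, new interval: [-1.955000, -1.780000]

After 4 iteration(s), the approximation is c_4 = -1.955000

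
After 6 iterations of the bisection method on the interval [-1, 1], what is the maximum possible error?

Bisection error bound: |error| ≤ (b-a)/2^n
|error| ≤ (1 - (-1))/2^6 = 2/2^6
|error| ≤ 0.0312500000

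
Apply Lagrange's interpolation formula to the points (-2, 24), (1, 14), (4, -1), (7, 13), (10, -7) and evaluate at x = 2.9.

Lagrange interpolation formula:
P(x) = Σ yᵢ × Lᵢ(x)
where Lᵢ(x) = Π_{j≠i} (x - xⱼ)/(xᵢ - xⱼ)

L_0(2.9) = (2.9 - 1)/(-2 - 1) × (2.9 - 4)/(-2 - 4) × (2.9 - 7)/(-2 - 7) × (2.9 - 10)/(-2 - 10) = -0.031296
L_1(2.9) = (2.9 - (-2))/(1 - (-2)) × (2.9 - 4)/(1 - 4) × (2.9 - 7)/(1 - 7) × (2.9 - 10)/(1 - 10) = 0.322845
L_2(2.9) = (2.9 - (-2))/(4 - (-2)) × (2.9 - 1)/(4 - 1) × (2.9 - 7)/(4 - 7) × (2.9 - 10)/(4 - 10) = 0.836463
L_3(2.9) = (2.9 - (-2))/(7 - (-2)) × (2.9 - 1)/(7 - 1) × (2.9 - 4)/(7 - 4) × (2.9 - 10)/(7 - 10) = -0.149611
L_4(2.9) = (2.9 - (-2))/(10 - (-2)) × (2.9 - 1)/(10 - 1) × (2.9 - 4)/(10 - 4) × (2.9 - 7)/(10 - 7) = 0.021599

P(2.9) = 24×L_0(2.9) + 14×L_1(2.9) + (-1)×L_2(2.9) + 13×L_3(2.9) + (-7)×L_4(2.9)
P(2.9) = 0.836125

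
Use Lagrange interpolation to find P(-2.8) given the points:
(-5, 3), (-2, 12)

Lagrange interpolation formula:
P(x) = Σ yᵢ × Lᵢ(x)
where Lᵢ(x) = Π_{j≠i} (x - xⱼ)/(xᵢ - xⱼ)

L_0(-2.8) = (-2.8 - (-2))/(-5 - (-2)) = 0.266667
L_1(-2.8) = (-2.8 - (-5))/(-2 - (-5)) = 0.733333

P(-2.8) = 3×L_0(-2.8) + 12×L_1(-2.8)
P(-2.8) = 9.600000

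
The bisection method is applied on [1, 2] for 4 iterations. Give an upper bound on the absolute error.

Bisection error bound: |error| ≤ (b-a)/2^n
|error| ≤ (2 - 1)/2^4 = 1/2^4
|error| ≤ 0.0625000000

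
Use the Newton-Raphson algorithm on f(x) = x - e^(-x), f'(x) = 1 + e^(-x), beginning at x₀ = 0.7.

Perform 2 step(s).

f(x) = x - e^(-x)
f'(x) = 1 + e^(-x)
x₀ = 0.7

Newton-Raphson formula: x_{n+1} = x_n - f(x_n)/f'(x_n)

Iteration 1:
  f(0.700000) = 0.203415
  f'(0.700000) = 1.496585
  x_1 = 0.700000 - 0.203415/1.496585 = 0.564081
Iteration 2:
  f(0.564081) = -0.004802
  f'(0.564081) = 1.568883
  x_2 = 0.564081 - (-0.004802)/1.568883 = 0.567142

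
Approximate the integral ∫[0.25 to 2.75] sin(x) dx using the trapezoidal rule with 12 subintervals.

f(x) = sin(x)
a = 0.25, b = 2.75, n = 12
h = (b - a)/n = 0.208333

Trapezoidal rule: (h/2)[f(x₀) + 2f(x₁) + 2f(x₂) + ... + f(xₙ)]

x_0 = 0.2500, f(x_0) = 0.247404, coefficient = 1
x_1 = 0.4583, f(x_1) = 0.442454, coefficient = 2
x_2 = 0.6667, f(x_2) = 0.618370, coefficient = 2
x_3 = 0.8750, f(x_3) = 0.767544, coefficient = 2
x_4 = 1.0833, f(x_4) = 0.883524, coefficient = 2
x_5 = 1.2917, f(x_5) = 0.961296, coefficient = 2
x_6 = 1.5000, f(x_6) = 0.997495, coefficient = 2
x_7 = 1.7083, f(x_7) = 0.990557, coefficient = 2
x_8 = 1.9167, f(x_8) = 0.940781, coefficient = 2
x_9 = 2.1250, f(x_9) = 0.850320, coefficient = 2
x_10 = 2.3333, f(x_10) = 0.723086, coefficient = 2
x_11 = 2.5417, f(x_11) = 0.564581, coefficient = 2
x_12 = 2.7500, f(x_12) = 0.381661, coefficient = 1

I ≈ (0.208333/2) × 18.109078 = 1.886362
Exact value: 1.893215
Error: 0.006853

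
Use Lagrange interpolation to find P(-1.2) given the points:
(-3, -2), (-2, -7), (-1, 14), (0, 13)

Lagrange interpolation formula:
P(x) = Σ yᵢ × Lᵢ(x)
where Lᵢ(x) = Π_{j≠i} (x - xⱼ)/(xᵢ - xⱼ)

L_0(-1.2) = (-1.2 - (-2))/(-3 - (-2)) × (-1.2 - (-1))/(-3 - (-1)) × (-1.2 - 0)/(-3 - 0) = -0.032000
L_1(-1.2) = (-1.2 - (-3))/(-2 - (-3)) × (-1.2 - (-1))/(-2 - (-1)) × (-1.2 - 0)/(-2 - 0) = 0.216000
L_2(-1.2) = (-1.2 - (-3))/(-1 - (-3)) × (-1.2 - (-2))/(-1 - (-2)) × (-1.2 - 0)/(-1 - 0) = 0.864000
L_3(-1.2) = (-1.2 - (-3))/(0 - (-3)) × (-1.2 - (-2))/(0 - (-2)) × (-1.2 - (-1))/(0 - (-1)) = -0.048000

P(-1.2) = (-2)×L_0(-1.2) + (-7)×L_1(-1.2) + 14×L_2(-1.2) + 13×L_3(-1.2)
P(-1.2) = 10.024000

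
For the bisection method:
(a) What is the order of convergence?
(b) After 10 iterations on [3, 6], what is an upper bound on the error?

(a) Bisection has linear (order 1) convergence; the error is halved each step.

(b) Error bound = (b-a)/2^n = (6 - 3)/2^{10}
    = 3/2^{10}

(a) 1 (linear); (b) error ≤ 2.93e-03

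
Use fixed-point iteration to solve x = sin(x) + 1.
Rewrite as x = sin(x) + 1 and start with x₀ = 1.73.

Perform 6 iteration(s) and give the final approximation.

Equation: x = sin(x) + 1
Fixed-point form: x = sin(x) + 1
x₀ = 1.73

x_1 = g(1.730000) = 1.987354
x_2 = g(1.987354) = 1.914487
x_3 = g(1.914487) = 1.941517
x_4 = g(1.941517) = 1.932066
x_5 = g(1.932066) = 1.935449
x_6 = g(1.935449) = 1.934248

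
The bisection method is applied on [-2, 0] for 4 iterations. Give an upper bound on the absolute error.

Bisection error bound: |error| ≤ (b-a)/2^n
|error| ≤ (0 - (-2))/2^4 = 2/2^4
|error| ≤ 0.1250000000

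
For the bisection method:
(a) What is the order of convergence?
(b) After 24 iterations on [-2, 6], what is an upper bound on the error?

(a) Bisection has linear (order 1) convergence; the error is halved each step.

(b) Error bound = (b-a)/2^n = (6 - (-2))/2^{24}
    = 8/2^{24}

(a) 1 (linear); (b) error ≤ 4.77e-07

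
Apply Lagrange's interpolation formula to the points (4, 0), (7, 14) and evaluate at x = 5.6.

Lagrange interpolation formula:
P(x) = Σ yᵢ × Lᵢ(x)
where Lᵢ(x) = Π_{j≠i} (x - xⱼ)/(xᵢ - xⱼ)

L_0(5.6) = (5.6 - 7)/(4 - 7) = 0.466667
L_1(5.6) = (5.6 - 4)/(7 - 4) = 0.533333

P(5.6) = 0×L_0(5.6) + 14×L_1(5.6)
P(5.6) = 7.466667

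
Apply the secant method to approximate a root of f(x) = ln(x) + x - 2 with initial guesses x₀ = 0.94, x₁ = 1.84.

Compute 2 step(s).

f(x) = ln(x) + x - 2
x₀ = 0.94, x₁ = 1.84

Secant formula: x_{n+1} = x_n - f(x_n)(x_n - x_{n-1})/(f(x_n) - f(x_{n-1}))

Iteration 1:
  f(0.940000) = -1.121875
  f(1.840000) = 0.449766
  x_2 = 1.840000 - 0.449766×(1.840000 - 0.940000)/(0.449766 - (-1.121875))
       = 1.582442
Iteration 2:
  f(1.840000) = 0.449766
  f(1.582442) = 0.041411
  x_3 = 1.582442 - 0.041411×(1.582442 - 1.840000)/(0.041411 - 0.449766)
       = 1.556323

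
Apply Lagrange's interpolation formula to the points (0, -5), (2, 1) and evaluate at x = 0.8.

Lagrange interpolation formula:
P(x) = Σ yᵢ × Lᵢ(x)
where Lᵢ(x) = Π_{j≠i} (x - xⱼ)/(xᵢ - xⱼ)

L_0(0.8) = (0.8 - 2)/(0 - 2) = 0.600000
L_1(0.8) = (0.8 - 0)/(2 - 0) = 0.400000

P(0.8) = (-5)×L_0(0.8) + 1×L_1(0.8)
P(0.8) = -2.600000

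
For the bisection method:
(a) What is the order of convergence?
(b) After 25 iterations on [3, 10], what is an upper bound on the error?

(a) Bisection has linear (order 1) convergence; the error is halved each step.

(b) Error bound = (b-a)/2^n = (10 - 3)/2^{25}
    = 7/2^{25}

(a) 1 (linear); (b) error ≤ 2.09e-07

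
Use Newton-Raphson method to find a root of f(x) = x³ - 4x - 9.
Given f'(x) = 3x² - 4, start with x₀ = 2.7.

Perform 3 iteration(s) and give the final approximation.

f(x) = x³ - 4x - 9
f'(x) = 3x² - 4
x₀ = 2.7

Newton-Raphson formula: x_{n+1} = x_n - f(x_n)/f'(x_n)

Iteration 1:
  f(2.700000) = -0.117000
  f'(2.700000) = 17.870000
  x_1 = 2.700000 - (-0.117000)/17.870000 = 2.706547
Iteration 2:
  f(2.706547) = 0.000348
  f'(2.706547) = 17.976195
  x_2 = 2.706547 - 0.000348/17.976195 = 2.706528
Iteration 3:
  f(2.706528) = 0.000000
  f'(2.706528) = 17.975881
  x_3 = 2.706528 - 0.000000/17.975881 = 2.706528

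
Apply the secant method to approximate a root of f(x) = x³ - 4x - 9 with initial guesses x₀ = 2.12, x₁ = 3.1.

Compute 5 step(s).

f(x) = x³ - 4x - 9
x₀ = 2.12, x₁ = 3.1

Secant formula: x_{n+1} = x_n - f(x_n)(x_n - x_{n-1})/(f(x_n) - f(x_{n-1}))

Iteration 1:
  f(2.120000) = -7.951872
  f(3.100000) = 8.391000
  x_2 = 3.100000 - 8.391000×(3.100000 - 2.120000)/(8.391000 - (-7.951872))
       = 2.596834
Iteration 2:
  f(3.100000) = 8.391000
  f(2.596834) = -1.875467
  x_3 = 2.596834 - (-1.875467)×(2.596834 - 3.100000)/(-1.875467 - 8.391000)
       = 2.688752
Iteration 3:
  f(2.596834) = -1.875467
  f(2.688752) = -0.316984
  x_4 = 2.688752 - (-0.316984)×(2.688752 - 2.596834)/(-0.316984 - (-1.875467))
       = 2.707447
Iteration 4:
  f(2.688752) = -0.316984
  f(2.707447) = 0.016529
  x_5 = 2.707447 - 0.016529×(2.707447 - 2.688752)/(0.016529 - (-0.316984))
       = 2.706521
Iteration 5:
  f(2.707447) = 0.016529
  f(2.706521) = -0.000133
  x_6 = 2.706521 - (-0.000133)×(2.706521 - 2.707447)/(-0.000133 - 0.016529)
       = 2.706528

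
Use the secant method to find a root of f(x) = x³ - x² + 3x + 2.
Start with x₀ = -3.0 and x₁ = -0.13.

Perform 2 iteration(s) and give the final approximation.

f(x) = x³ - x² + 3x + 2
x₀ = -3.0, x₁ = -0.13

Secant formula: x_{n+1} = x_n - f(x_n)(x_n - x_{n-1})/(f(x_n) - f(x_{n-1}))

Iteration 1:
  f(-3.000000) = -43.000000
  f(-0.130000) = 1.590903
  x_2 = -0.130000 - 1.590903×(-0.130000 - (-3.000000))/(1.590903 - (-43.000000))
       = -0.232395
Iteration 2:
  f(-0.130000) = 1.590903
  f(-0.232395) = 1.236256
  x_3 = -0.232395 - 1.236256×(-0.232395 - (-0.130000))/(1.236256 - 1.590903)
       = -0.589332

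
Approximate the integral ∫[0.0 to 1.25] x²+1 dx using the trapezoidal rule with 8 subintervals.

f(x) = x²+1
a = 0.0, b = 1.25, n = 8
h = (b - a)/n = 0.156250

Trapezoidal rule: (h/2)[f(x₀) + 2f(x₁) + 2f(x₂) + ... + f(xₙ)]

x_0 = 0.0000, f(x_0) = 1.000000, coefficient = 1
x_1 = 0.1562, f(x_1) = 1.024414, coefficient = 2
x_2 = 0.3125, f(x_2) = 1.097656, coefficient = 2
x_3 = 0.4688, f(x_3) = 1.219727, coefficient = 2
x_4 = 0.6250, f(x_4) = 1.390625, coefficient = 2
x_5 = 0.7812, f(x_5) = 1.610352, coefficient = 2
x_6 = 0.9375, f(x_6) = 1.878906, coefficient = 2
x_7 = 1.0938, f(x_7) = 2.196289, coefficient = 2
x_8 = 1.2500, f(x_8) = 2.562500, coefficient = 1

I ≈ (0.156250/2) × 24.398438 = 1.906128
Exact value: 1.901042
Error: 0.005086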